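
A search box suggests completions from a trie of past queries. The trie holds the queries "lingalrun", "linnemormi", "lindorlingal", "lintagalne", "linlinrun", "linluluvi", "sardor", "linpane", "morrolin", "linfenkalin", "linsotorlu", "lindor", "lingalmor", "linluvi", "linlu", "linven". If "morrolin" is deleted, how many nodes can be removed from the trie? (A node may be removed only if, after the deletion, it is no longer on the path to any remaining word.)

Walk "morrolin" from the leaf back toward the root, removing each node that no remaining word uses.
No other word shares any prefix with "morrolin", so all 8 of its nodes go.
Nodes removed: 8

8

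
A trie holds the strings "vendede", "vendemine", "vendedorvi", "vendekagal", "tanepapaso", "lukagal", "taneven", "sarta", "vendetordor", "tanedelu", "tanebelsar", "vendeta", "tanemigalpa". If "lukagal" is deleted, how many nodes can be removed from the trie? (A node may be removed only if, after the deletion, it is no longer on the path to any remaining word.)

7

Walk "lukagal" from the leaf back toward the root, removing each node that no remaining word uses.
No other word shares any prefix with "lukagal", so all 7 of its nodes go.
Nodes removed: 7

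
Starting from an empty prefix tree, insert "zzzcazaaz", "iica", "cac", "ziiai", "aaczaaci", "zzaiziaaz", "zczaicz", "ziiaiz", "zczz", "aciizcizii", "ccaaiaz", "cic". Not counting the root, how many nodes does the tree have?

60

For each word, the new-node count is its length minus the longest prefix already in the trie:
  "zzzcazaaz" → 9 new (z, z, z, c, a, z, a, a, z)
  "iica" → 4 new (i, i, c, a)
  "cac" → 3 new (c, a, c)
  "ziiai" → prefix "z" already present; 4 new (i, i, a, i)
  "aaczaaci" → 8 new (a, a, c, z, a, a, c, i)
  "zzaiziaaz" → prefix "zz" already present; 7 new (a, i, z, i, a, a, z)
  "zczaicz" → prefix "z" already present; 6 new (c, z, a, i, c, z)
  "ziiaiz" → prefix "ziiai" already present; 1 new (z)
  "zczz" → prefix "zcz" already present; 1 new (z)
  "aciizcizii" → prefix "a" already present; 9 new (c, i, i, z, c, i, z, i, i)
  "ccaaiaz" → prefix "c" already present; 6 new (c, a, a, i, a, z)
  "cic" → prefix "c" already present; 2 new (i, c)
Total nodes = 9 + 4 + 3 + 4 + 8 + 7 + 6 + 1 + 1 + 9 + 6 + 2 = 60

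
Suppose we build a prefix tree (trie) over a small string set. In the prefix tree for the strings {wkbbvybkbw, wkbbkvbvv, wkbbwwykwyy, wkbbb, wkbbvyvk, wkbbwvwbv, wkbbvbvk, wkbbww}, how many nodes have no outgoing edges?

7

A leaf is a node with no children — equivalently, the end of a word that is not a proper prefix of any other stored word.
Those words: "wkbbb", "wkbbkvbvv", "wkbbvbvk", "wkbbvybkbw", "wkbbvyvk", "wkbbwvwbv", "wkbbwwykwyy"
Leaf count: 7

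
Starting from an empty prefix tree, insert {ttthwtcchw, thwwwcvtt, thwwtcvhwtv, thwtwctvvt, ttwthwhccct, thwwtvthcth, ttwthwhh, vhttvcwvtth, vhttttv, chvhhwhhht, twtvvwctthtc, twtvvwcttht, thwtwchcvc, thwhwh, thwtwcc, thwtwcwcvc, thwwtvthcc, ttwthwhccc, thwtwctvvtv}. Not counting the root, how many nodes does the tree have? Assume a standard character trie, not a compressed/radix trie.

97

For each word, the new-node count is its length minus the longest prefix already in the trie:
  "ttthwtcchw" → 10 new (t, t, t, h, w, t, c, c, h, w)
  "thwwwcvtt" → prefix "t" already present; 8 new (h, w, w, w, c, v, t, t)
  "thwwtcvhwtv" → prefix "thww" already present; 7 new (t, c, v, h, w, t, v)
  "thwtwctvvt" → prefix "thw" already present; 7 new (t, w, c, t, v, v, t)
  "ttwthwhccct" → prefix "tt" already present; 9 new (w, t, h, w, h, c, c, c, t)
  "thwwtvthcth" → prefix "thwwt" already present; 6 new (v, t, h, c, t, h)
  "ttwthwhh" → prefix "ttwthwh" already present; 1 new (h)
  "vhttvcwvtth" → 11 new (v, h, t, t, v, c, w, v, t, t, h)
  "vhttttv" → prefix "vhtt" already present; 3 new (t, t, v)
  "chvhhwhhht" → 10 new (c, h, v, h, h, w, h, h, h, t)
  "twtvvwctthtc" → prefix "t" already present; 11 new (w, t, v, v, w, c, t, t, h, t, c)
  "twtvvwcttht" → prefix "twtvvwcttht" already present; 0 new (none)
  "thwtwchcvc" → prefix "thwtwc" already present; 4 new (h, c, v, c)
  "thwhwh" → prefix "thw" already present; 3 new (h, w, h)
  "thwtwcc" → prefix "thwtwc" already present; 1 new (c)
  "thwtwcwcvc" → prefix "thwtwc" already present; 4 new (w, c, v, c)
  "thwwtvthcc" → prefix "thwwtvthc" already present; 1 new (c)
  "ttwthwhccc" → prefix "ttwthwhccc" already present; 0 new (none)
  "thwtwctvvtv" → prefix "thwtwctvvt" already present; 1 new (v)
Total nodes = 10 + 8 + 7 + 7 + 9 + 6 + 1 + 11 + 3 + 10 + 11 + 0 + 4 + 3 + 1 + 4 + 1 + 0 + 1 = 97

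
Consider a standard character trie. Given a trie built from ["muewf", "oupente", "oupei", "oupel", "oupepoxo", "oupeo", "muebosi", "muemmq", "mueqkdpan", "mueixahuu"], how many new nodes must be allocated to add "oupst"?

2

Walking "oupst" from the root, the first 3 characters ("oup") follow existing edges; "s" is the first miss.
So 5 − 3 = 2 new nodes.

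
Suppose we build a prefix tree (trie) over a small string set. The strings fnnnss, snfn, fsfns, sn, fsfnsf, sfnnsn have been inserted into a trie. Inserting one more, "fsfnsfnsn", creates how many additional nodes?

3

Walking "fsfnsfnsn" from the root, the first 6 characters ("fsfnsf") follow existing edges; "n" is the first miss.
So 9 − 6 = 3 new nodes.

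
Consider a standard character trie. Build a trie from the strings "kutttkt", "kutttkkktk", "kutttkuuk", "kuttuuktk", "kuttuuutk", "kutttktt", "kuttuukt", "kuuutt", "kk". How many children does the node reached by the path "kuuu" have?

1

Walk "kuuu" from the root, arriving at one node.
Distinct next characters after "kuuu": t.
That node has 1 child edge.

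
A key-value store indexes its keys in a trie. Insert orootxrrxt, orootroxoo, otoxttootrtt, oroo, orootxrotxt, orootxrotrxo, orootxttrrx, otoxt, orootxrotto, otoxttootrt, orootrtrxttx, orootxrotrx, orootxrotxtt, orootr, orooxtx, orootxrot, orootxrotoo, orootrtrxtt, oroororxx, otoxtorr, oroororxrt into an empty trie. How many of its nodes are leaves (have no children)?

A leaf is a node with no children — equivalently, the end of a word that is not a proper prefix of any other stored word.
Those words: "oroororxrt", "oroororxx", "orootroxoo", "orootrtrxttx", "orootxrotoo", "orootxrotrxo", "orootxrotto", "orootxrotxtt", "orootxrrxt", "orootxttrrx", "orooxtx", "otoxtorr", "otoxttootrtt"
Leaf count: 13

13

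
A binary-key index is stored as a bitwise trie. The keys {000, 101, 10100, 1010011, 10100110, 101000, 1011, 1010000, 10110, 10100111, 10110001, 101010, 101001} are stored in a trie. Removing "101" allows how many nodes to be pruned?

A node on "101"'s path can go only if nothing else ends at it or branches off below it.
Every node on "101" is still needed (e.g. by "10100"), so nothing is freed.
Nodes removed: 0

0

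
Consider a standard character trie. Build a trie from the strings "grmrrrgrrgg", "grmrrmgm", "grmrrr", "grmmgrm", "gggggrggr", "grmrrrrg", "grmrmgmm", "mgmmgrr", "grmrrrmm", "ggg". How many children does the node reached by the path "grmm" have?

1

The children of the "grmm" node are the distinct next characters among strings starting with "grmm".
Distinct next characters after "grmm": g.
That node has 1 child edge.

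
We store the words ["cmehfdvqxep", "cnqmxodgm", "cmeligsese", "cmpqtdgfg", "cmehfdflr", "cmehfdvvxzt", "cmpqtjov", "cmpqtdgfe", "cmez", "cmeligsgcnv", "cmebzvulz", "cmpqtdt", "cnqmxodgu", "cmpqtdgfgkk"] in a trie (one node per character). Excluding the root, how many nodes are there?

Count nodes per top-level branch (shared prefixes stored once):
  'c'-branch (cmebzvulz, cmehfdflr, cmehfdvqxep, cmehfdvvxzt, cmeligsese, cmeligsgcnv, cmez, cmpqtdgfe, cmpqtdgfg, cmpqtdgfgkk, cmpqtdt, cmpqtjov, cnqmxodgm, cnqmxodgu): 59 nodes
Sum: 59

59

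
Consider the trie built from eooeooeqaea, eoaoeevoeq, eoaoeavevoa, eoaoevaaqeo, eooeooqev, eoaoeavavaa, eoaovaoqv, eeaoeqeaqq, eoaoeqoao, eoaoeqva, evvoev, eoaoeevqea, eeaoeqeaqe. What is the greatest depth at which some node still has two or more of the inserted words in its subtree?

The deepest shared node is where two words last agree before diverging.
e.g. "eeaoeqeaqe" and "eeaoeqeaqq" share the prefix "eeaoeqeaq" of length 9; no pair shares a longer one.
Longest shared-prefix length: 9

9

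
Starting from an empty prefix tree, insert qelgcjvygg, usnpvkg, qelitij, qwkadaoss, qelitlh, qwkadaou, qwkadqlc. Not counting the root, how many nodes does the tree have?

Trace insertions, counting only characters that open a new branch:
  "qelgcjvygg" → 10 new (q, e, l, g, c, j, v, y, g, g)
  "usnpvkg" → 7 new (u, s, n, p, v, k, g)
  "qelitij" → prefix "qel" already present; 4 new (i, t, i, j)
  "qwkadaoss" → prefix "q" already present; 8 new (w, k, a, d, a, o, s, s)
  "qelitlh" → prefix "qelit" already present; 2 new (l, h)
  "qwkadaou" → prefix "qwkadao" already present; 1 new (u)
  "qwkadqlc" → prefix "qwkad" already present; 3 new (q, l, c)
Total nodes = 10 + 7 + 4 + 8 + 2 + 1 + 3 = 35

35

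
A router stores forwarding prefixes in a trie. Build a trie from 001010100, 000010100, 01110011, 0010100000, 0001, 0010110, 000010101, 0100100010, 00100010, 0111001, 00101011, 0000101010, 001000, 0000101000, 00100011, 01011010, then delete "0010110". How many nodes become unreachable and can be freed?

2

Walk "0010110" from the leaf back toward the root, removing each node that no remaining word uses.
The suffix "10" (2 nodes) is used only by "0010110"; the node for "00101" still has the child "0", so pruning stops there.
Nodes removed: 2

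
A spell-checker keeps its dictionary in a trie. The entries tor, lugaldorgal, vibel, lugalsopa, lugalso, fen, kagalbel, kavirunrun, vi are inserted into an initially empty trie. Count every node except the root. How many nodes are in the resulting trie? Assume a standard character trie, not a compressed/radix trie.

42

Insert word by word; a character creates a node only if that edge doesn't already exist:
  "tor" → 3 new (t, o, r)
  "lugaldorgal" → 11 new (l, u, g, a, l, d, o, r, g, a, l)
  "vibel" → 5 new (v, i, b, e, l)
  "lugalsopa" → prefix "lugal" already present; 4 new (s, o, p, a)
  "lugalso" → prefix "lugalso" already present; 0 new (none)
  "fen" → 3 new (f, e, n)
  "kagalbel" → 8 new (k, a, g, a, l, b, e, l)
  "kavirunrun" → prefix "ka" already present; 8 new (v, i, r, u, n, r, u, n)
  "vi" → prefix "vi" already present; 0 new (none)
Total nodes = 3 + 11 + 5 + 4 + 0 + 3 + 8 + 8 + 0 = 42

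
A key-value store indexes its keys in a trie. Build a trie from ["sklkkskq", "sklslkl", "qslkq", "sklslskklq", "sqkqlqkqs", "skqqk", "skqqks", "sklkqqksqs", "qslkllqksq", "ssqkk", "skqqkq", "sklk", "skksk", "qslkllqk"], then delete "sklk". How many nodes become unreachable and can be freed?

0

After clearing the end-marker at "sklk", prune upward until reaching a node still needed by another word.
Every node on "sklk" is still needed (e.g. by "sklkkskq"), so nothing is freed.
Nodes removed: 0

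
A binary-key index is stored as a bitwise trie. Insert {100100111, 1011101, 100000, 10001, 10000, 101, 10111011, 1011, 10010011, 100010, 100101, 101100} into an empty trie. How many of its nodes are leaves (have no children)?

A leaf is a node with no children — equivalently, the end of a word that is not a proper prefix of any other stored word.
Those words: "100000", "100010", "100100111", "100101", "101100", "10111011"
Leaf count: 6

6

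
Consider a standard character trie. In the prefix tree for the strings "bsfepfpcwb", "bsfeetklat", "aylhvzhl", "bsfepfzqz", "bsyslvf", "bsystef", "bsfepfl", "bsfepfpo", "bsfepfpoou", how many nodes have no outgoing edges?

Leaves are exactly the stored words that no other stored word extends.
Those words: "aylhvzhl", "bsfeetklat", "bsfepfl", "bsfepfpcwb", "bsfepfpoou", "bsfepfzqz", "bsyslvf", "bsystef"
Leaf count: 8

8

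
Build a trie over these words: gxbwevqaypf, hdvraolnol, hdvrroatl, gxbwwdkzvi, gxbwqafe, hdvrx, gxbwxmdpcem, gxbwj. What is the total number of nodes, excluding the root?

45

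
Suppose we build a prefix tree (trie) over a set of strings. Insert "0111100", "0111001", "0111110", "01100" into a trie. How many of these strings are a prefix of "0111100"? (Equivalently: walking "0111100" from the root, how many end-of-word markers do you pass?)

1

Traverse "0111100" character by character; count nodes along the way that are marked as word ends.
Prefixes of the query that are stored words: "0111100"
Count: 1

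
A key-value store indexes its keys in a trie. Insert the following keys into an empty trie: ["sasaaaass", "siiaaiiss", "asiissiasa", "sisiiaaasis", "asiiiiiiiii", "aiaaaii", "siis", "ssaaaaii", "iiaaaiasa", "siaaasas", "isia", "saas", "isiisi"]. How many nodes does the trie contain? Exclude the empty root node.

80

Insert word by word; a character creates a node only if that edge doesn't already exist:
  "sasaaaass" → 9 new (s, a, s, a, a, a, a, s, s)
  "siiaaiiss" → prefix "s" already present; 8 new (i, i, a, a, i, i, s, s)
  "asiissiasa" → 10 new (a, s, i, i, s, s, i, a, s, a)
  "sisiiaaasis" → prefix "si" already present; 9 new (s, i, i, a, a, a, s, i, s)
  "asiiiiiiiii" → prefix "asii" already present; 7 new (i, i, i, i, i, i, i)
  "aiaaaii" → prefix "a" already present; 6 new (i, a, a, a, i, i)
  "siis" → prefix "sii" already present; 1 new (s)
  "ssaaaaii" → prefix "s" already present; 7 new (s, a, a, a, a, i, i)
  "iiaaaiasa" → 9 new (i, i, a, a, a, i, a, s, a)
  "siaaasas" → prefix "si" already present; 6 new (a, a, a, s, a, s)
  "isia" → prefix "i" already present; 3 new (s, i, a)
  "saas" → prefix "sa" already present; 2 new (a, s)
  "isiisi" → prefix "isi" already present; 3 new (i, s, i)
Total nodes = 9 + 8 + 10 + 9 + 7 + 6 + 1 + 7 + 9 + 6 + 3 + 2 + 3 = 80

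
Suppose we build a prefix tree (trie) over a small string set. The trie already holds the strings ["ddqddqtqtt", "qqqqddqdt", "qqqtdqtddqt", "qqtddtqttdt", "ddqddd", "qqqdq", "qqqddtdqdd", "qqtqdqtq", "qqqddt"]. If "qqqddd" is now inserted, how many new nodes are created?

The longest prefix of "qqqddd" already in the trie is "qqqdd" (length 5).
New nodes needed: |"qqqddd"| − 5 = 6 − 5 = 1.

1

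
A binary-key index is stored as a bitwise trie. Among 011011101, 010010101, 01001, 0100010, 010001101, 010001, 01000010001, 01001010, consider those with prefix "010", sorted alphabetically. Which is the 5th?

01001

Filter for "010…" and sort: "01000010001", "010001", "0100010", "010001101", "01001", "01001010", "010010101"
Position 5: 01001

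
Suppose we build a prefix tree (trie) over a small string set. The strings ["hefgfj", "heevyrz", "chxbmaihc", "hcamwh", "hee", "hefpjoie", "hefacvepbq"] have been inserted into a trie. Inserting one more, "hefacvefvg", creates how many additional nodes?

The longest prefix of "hefacvefvg" already in the trie is "hefacve" (length 7).
New nodes needed: |"hefacvefvg"| − 7 = 10 − 7 = 3.

3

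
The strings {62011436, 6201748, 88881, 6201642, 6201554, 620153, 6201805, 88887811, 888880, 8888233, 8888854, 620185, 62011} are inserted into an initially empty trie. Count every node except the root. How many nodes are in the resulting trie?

38

Insert word by word; a character creates a node only if that edge doesn't already exist:
  "62011436" → 8 new (6, 2, 0, 1, 1, 4, 3, 6)
  "6201748" → prefix "6201" already present; 3 new (7, 4, 8)
  "88881" → 5 new (8, 8, 8, 8, 1)
  "6201642" → prefix "6201" already present; 3 new (6, 4, 2)
  "6201554" → prefix "6201" already present; 3 new (5, 5, 4)
  "620153" → prefix "62015" already present; 1 new (3)
  "6201805" → prefix "6201" already present; 3 new (8, 0, 5)
  "88887811" → prefix "8888" already present; 4 new (7, 8, 1, 1)
  "888880" → prefix "8888" already present; 2 new (8, 0)
  "8888233" → prefix "8888" already present; 3 new (2, 3, 3)
  "8888854" → prefix "88888" already present; 2 new (5, 4)
  "620185" → prefix "62018" already present; 1 new (5)
  "62011" → prefix "62011" already present; 0 new (none)
Total nodes = 8 + 3 + 5 + 3 + 3 + 1 + 3 + 4 + 2 + 3 + 2 + 1 + 0 = 38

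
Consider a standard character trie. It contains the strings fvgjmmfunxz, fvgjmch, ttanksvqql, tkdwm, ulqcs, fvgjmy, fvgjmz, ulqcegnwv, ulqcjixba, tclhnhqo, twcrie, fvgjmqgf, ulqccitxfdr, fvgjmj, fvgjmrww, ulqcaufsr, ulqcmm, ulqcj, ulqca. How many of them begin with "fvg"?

Traverse to the node for "fvg", then collect every word in that subtree.
Words under "fvg": fvgjmch, fvgjmj, fvgjmmfunxz, fvgjmqgf, fvgjmrww, fvgjmy, fvgjmz
Count: 7

7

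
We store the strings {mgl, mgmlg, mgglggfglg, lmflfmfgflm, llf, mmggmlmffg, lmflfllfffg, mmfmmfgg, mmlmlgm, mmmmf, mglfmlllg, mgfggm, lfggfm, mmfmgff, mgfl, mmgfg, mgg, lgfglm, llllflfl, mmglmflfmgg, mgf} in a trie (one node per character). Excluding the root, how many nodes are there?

Count nodes per top-level branch (shared prefixes stored once):
  'l'-branch (lfggfm, lgfglm, llf, llllflfl, lmflfllfffg, lmflfmfgflm): 35 nodes
  'm'-branch (mgf, mgfggm, mgfl, mgg, mgglggfglg, mgl, mglfmlllg, mgmlg, mmfmgff, mmfmmfgg, mmgfg, mmggmlmffg, mmglmflfmgg, mmlmlgm, mmmmf): 61 nodes
Sum: 96

96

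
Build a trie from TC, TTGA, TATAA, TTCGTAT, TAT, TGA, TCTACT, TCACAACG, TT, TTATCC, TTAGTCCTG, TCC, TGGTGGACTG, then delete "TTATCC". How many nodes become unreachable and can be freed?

3

A node on "TTATCC"'s path can go only if nothing else ends at it or branches off below it.
The suffix "TCC" (3 nodes) is used only by "TTATCC"; the node for "TTA" still has the child "G", so pruning stops there.
Nodes removed: 3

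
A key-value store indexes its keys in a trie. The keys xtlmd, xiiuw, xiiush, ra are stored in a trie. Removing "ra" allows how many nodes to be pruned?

2

A node on "ra"'s path can go only if nothing else ends at it or branches off below it.
No other word shares any prefix with "ra", so all 2 of its nodes go.
Nodes removed: 2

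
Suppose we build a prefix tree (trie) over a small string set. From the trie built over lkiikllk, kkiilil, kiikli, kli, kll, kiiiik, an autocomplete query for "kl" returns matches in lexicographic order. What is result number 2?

Words with prefix "kl", in lexicographic order: "kli", "kll"
Position 2: kll

kll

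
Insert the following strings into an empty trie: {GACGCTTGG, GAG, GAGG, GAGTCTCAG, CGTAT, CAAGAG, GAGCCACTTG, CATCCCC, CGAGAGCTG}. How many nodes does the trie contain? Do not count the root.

Count nodes per top-level branch (shared prefixes stored once):
  'C'-branch (CAAGAG, CATCCCC, CGAGAGCTG, CGTAT): 22 nodes
  'G'-branch (GACGCTTGG, GAG, GAGCCACTTG, GAGG, GAGTCTCAG): 24 nodes
Sum: 46

46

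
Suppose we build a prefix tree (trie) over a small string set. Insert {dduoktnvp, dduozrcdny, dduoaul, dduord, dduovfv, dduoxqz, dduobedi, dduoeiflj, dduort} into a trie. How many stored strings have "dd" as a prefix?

Filter for entries beginning with "dd":
Matches: "dduoaul", "dduobedi", "dduoeiflj", "dduoktnvp", "dduord", "dduort", "dduovfv", "dduoxqz", "dduozrcdny"
Count: 9

9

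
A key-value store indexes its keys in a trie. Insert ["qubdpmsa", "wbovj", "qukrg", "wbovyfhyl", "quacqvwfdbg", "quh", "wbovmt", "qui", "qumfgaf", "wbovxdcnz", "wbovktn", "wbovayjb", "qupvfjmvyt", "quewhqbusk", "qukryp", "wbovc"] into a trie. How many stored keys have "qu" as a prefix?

9

Filter for entries beginning with "qu":
Words under "qu": quacqvwfdbg, qubdpmsa, quewhqbusk, quh, qui, qukrg, qukryp, qumfgaf, qupvfjmvyt
Count: 9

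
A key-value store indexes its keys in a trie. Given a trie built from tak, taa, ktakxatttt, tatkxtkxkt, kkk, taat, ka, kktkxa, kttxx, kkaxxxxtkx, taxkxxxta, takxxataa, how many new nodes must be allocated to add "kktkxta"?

2

"kktkx" is already a path in the trie; the remaining "ta" must be added.
Each of the 2 remaining characters creates one node.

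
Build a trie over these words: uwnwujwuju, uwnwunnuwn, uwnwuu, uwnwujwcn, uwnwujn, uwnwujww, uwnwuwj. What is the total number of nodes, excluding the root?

For each word, the new-node count is its length minus the longest prefix already in the trie:
  "uwnwujwuju" → 10 new (u, w, n, w, u, j, w, u, j, u)
  "uwnwunnuwn" → prefix "uwnwu" already present; 5 new (n, n, u, w, n)
  "uwnwuu" → prefix "uwnwu" already present; 1 new (u)
  "uwnwujwcn" → prefix "uwnwujw" already present; 2 new (c, n)
  "uwnwujn" → prefix "uwnwuj" already present; 1 new (n)
  "uwnwujww" → prefix "uwnwujw" already present; 1 new (w)
  "uwnwuwj" → prefix "uwnwu" already present; 2 new (w, j)
Total nodes = 10 + 5 + 1 + 2 + 1 + 1 + 2 = 22

22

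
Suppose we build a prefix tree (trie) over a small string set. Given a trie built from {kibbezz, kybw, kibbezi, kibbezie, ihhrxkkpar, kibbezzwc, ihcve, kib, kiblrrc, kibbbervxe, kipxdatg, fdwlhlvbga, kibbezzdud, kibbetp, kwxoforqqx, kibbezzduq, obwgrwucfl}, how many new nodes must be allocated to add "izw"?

2

Walking "izw" from the root, the first 1 characters ("i") follow existing edges; "z" is the first miss.
Each of the 2 remaining characters creates one node.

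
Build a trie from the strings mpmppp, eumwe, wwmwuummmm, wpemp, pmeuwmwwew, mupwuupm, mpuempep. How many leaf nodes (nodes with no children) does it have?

A leaf is a node with no children — equivalently, the end of a word that is not a proper prefix of any other stored word.
Those words: "eumwe", "mpmppp", "mpuempep", "mupwuupm", "pmeuwmwwew", "wpemp", "wwmwuummmm"
Leaf count: 7

7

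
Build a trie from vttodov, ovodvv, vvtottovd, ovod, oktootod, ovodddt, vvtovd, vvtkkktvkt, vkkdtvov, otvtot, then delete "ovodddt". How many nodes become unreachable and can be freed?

3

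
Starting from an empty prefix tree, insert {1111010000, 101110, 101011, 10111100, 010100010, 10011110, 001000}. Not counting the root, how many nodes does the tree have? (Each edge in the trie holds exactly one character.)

41

Insert word by word; a character creates a node only if that edge doesn't already exist:
  "1111010000" → 10 new (1, 1, 1, 1, 0, 1, 0, 0, 0, 0)
  "101110" → prefix "1" already present; 5 new (0, 1, 1, 1, 0)
  "101011" → prefix "101" already present; 3 new (0, 1, 1)
  "10111100" → prefix "10111" already present; 3 new (1, 0, 0)
  "010100010" → 9 new (0, 1, 0, 1, 0, 0, 0, 1, 0)
  "10011110" → prefix "10" already present; 6 new (0, 1, 1, 1, 1, 0)
  "001000" → prefix "0" already present; 5 new (0, 1, 0, 0, 0)
Total nodes = 10 + 5 + 3 + 3 + 9 + 6 + 5 = 41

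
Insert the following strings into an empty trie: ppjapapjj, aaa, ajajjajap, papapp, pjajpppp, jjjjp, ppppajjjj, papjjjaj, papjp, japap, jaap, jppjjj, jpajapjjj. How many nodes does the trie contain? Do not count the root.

For each word, the new-node count is its length minus the longest prefix already in the trie:
  "ppjapapjj" → 9 new (p, p, j, a, p, a, p, j, j)
  "aaa" → 3 new (a, a, a)
  "ajajjajap" → prefix "a" already present; 8 new (j, a, j, j, a, j, a, p)
  "papapp" → prefix "p" already present; 5 new (a, p, a, p, p)
  "pjajpppp" → prefix "p" already present; 7 new (j, a, j, p, p, p, p)
  "jjjjp" → 5 new (j, j, j, j, p)
  "ppppajjjj" → prefix "pp" already present; 7 new (p, p, a, j, j, j, j)
  "papjjjaj" → prefix "pap" already present; 5 new (j, j, j, a, j)
  "papjp" → prefix "papj" already present; 1 new (p)
  "japap" → prefix "j" already present; 4 new (a, p, a, p)
  "jaap" → prefix "ja" already present; 2 new (a, p)
  "jppjjj" → prefix "j" already present; 5 new (p, p, j, j, j)
  "jpajapjjj" → prefix "jp" already present; 7 new (a, j, a, p, j, j, j)
Total nodes = 9 + 3 + 8 + 5 + 7 + 5 + 7 + 5 + 1 + 4 + 2 + 5 + 7 = 68

68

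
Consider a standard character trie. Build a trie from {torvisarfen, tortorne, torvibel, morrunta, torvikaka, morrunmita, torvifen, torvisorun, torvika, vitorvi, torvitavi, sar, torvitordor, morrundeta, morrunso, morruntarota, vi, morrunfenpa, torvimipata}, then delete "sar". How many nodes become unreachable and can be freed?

3

After clearing the end-marker at "sar", prune upward until reaching a node still needed by another word.
No other word shares any prefix with "sar", so all 3 of its nodes go.
Nodes removed: 3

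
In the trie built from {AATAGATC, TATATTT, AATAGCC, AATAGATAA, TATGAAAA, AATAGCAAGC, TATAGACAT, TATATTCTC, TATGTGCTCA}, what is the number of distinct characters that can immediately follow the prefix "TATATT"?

2

Walk "TATATT" from the root, arriving at one node.
Distinct next characters after "TATATT": C, T.
That node has 2 child edges.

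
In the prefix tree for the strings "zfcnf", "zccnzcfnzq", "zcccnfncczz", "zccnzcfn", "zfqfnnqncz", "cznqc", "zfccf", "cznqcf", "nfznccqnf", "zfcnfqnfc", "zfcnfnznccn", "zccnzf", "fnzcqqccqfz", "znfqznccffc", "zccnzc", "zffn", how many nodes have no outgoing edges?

12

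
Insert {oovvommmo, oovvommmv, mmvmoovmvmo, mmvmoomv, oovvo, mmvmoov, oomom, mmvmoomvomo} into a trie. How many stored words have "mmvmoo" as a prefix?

Filter for entries beginning with "mmvmoo":
Matches: "mmvmoomv", "mmvmoomvomo", "mmvmoov", "mmvmoovmvmo"
Count: 4

4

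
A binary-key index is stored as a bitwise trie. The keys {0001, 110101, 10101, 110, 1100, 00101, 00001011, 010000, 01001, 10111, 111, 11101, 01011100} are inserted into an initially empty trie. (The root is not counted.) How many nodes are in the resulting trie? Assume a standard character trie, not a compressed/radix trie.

For each word, the new-node count is its length minus the longest prefix already in the trie:
  "0001" → 4 new (0, 0, 0, 1)
  "110101" → 6 new (1, 1, 0, 1, 0, 1)
  "10101" → prefix "1" already present; 4 new (0, 1, 0, 1)
  "110" → prefix "110" already present; 0 new (none)
  "1100" → prefix "110" already present; 1 new (0)
  "00101" → prefix "00" already present; 3 new (1, 0, 1)
  "00001011" → prefix "000" already present; 5 new (0, 1, 0, 1, 1)
  "010000" → prefix "0" already present; 5 new (1, 0, 0, 0, 0)
  "01001" → prefix "0100" already present; 1 new (1)
  "10111" → prefix "101" already present; 2 new (1, 1)
  "111" → prefix "11" already present; 1 new (1)
  "11101" → prefix "111" already present; 2 new (0, 1)
  "01011100" → prefix "010" already present; 5 new (1, 1, 1, 0, 0)
Total nodes = 4 + 6 + 4 + 0 + 1 + 3 + 5 + 5 + 1 + 2 + 1 + 2 + 5 = 39

39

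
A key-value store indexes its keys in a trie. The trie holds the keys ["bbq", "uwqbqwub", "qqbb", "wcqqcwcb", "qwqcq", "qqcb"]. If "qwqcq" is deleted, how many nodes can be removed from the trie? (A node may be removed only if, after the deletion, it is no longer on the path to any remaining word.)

4

After clearing the end-marker at "qwqcq", prune upward until reaching a node still needed by another word.
The suffix "wqcq" (4 nodes) is used only by "qwqcq"; the node for "q" still has the child "q", so pruning stops there.
Nodes removed: 4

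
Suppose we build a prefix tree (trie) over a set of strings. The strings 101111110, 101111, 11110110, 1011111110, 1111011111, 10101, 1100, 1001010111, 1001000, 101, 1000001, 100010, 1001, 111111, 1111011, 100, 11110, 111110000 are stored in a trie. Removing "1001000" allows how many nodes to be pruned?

2

A node on "1001000"'s path can go only if nothing else ends at it or branches off below it.
The suffix "00" (2 nodes) is used only by "1001000"; the node for "10010" still has the child "1", so pruning stops there.
Nodes removed: 2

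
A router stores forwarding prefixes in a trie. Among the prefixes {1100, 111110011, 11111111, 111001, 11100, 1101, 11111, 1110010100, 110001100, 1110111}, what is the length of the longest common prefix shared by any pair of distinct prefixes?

6

Equivalently: take the maximum, over all pairs, of their longest common prefix length.
"111001" and "1110010100" agree on "111001" (6 characters) before diverging; nothing deeper is shared.
Longest shared-prefix length: 6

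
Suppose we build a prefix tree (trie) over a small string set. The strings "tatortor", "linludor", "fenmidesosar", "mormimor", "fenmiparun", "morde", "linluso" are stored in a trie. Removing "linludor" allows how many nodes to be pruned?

Walk "linludor" from the leaf back toward the root, removing each node that no remaining word uses.
The suffix "dor" (3 nodes) is used only by "linludor"; the node for "linlu" still has the child "s", so pruning stops there.
Nodes removed: 3

3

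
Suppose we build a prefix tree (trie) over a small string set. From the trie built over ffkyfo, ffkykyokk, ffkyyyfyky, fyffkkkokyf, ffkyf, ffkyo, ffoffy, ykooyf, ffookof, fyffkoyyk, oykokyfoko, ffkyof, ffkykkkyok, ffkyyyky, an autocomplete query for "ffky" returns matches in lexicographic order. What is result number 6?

ffkyof

Filter for "ffky…" and sort: "ffkyf", "ffkyfo", "ffkykkkyok", "ffkykyokk", "ffkyo", "ffkyof", "ffkyyyfyky", "ffkyyyky"
The 6th is ffkyof.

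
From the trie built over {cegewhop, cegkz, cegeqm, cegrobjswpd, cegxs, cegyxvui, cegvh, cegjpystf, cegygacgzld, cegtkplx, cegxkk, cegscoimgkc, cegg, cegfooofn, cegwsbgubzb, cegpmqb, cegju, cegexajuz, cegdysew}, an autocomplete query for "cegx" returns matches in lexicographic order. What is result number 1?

cegxkk

DFS of the "cegx" subtree visits, in order: "cegxkk", "cegxs"
The 1st is cegxkk.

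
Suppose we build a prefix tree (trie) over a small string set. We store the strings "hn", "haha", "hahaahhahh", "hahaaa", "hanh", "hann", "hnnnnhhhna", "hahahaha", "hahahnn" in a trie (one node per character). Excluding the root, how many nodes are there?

Count nodes per top-level branch (shared prefixes stored once):
  'h'-branch (haha, hahaaa, hahaahhahh, hahahaha, hahahnn, hanh, hann, hn, hnnnnhhhna): 29 nodes
Sum: 29

29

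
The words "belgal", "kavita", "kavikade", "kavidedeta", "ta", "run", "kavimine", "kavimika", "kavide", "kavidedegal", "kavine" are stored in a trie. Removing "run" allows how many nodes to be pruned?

A node on "run"'s path can go only if nothing else ends at it or branches off below it.
No other word shares any prefix with "run", so all 3 of its nodes go.
Nodes removed: 3

3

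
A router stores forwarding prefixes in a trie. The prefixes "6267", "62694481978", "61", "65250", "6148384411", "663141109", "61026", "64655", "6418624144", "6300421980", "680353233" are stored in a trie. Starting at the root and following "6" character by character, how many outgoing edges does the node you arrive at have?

Follow the path "6" to its node, then look at its outgoing edges.
Characters that immediately follow "6" among the stored strings: {1, 2, 3, 4, 5, 6, 8}.
That node has 7 child edges.

7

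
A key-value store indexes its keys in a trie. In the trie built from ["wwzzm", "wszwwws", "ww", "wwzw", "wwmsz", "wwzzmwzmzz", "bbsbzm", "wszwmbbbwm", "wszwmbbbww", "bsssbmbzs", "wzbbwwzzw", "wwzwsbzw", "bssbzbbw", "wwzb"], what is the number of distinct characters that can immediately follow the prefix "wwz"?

The children of the "wwz" node are the distinct next characters among strings starting with "wwz".
Distinct next characters after "wwz": b, w, z.
That node has 3 child edges.

3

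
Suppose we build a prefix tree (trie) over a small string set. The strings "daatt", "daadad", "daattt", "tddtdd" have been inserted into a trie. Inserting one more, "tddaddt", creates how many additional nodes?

"tdd" is already a path in the trie; the remaining "addt" must be added.
So 7 − 3 = 4 new nodes.

4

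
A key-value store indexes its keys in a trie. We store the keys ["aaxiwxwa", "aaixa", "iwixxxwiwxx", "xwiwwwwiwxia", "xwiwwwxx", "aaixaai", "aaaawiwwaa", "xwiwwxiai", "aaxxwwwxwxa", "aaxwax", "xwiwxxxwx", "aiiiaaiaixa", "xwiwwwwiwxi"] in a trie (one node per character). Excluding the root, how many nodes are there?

76

Trace insertions, counting only characters that open a new branch:
  "aaxiwxwa" → 8 new (a, a, x, i, w, x, w, a)
  "aaixa" → prefix "aa" already present; 3 new (i, x, a)
  "iwixxxwiwxx" → 11 new (i, w, i, x, x, x, w, i, w, x, x)
  "xwiwwwwiwxia" → 12 new (x, w, i, w, w, w, w, i, w, x, i, a)
  "xwiwwwxx" → prefix "xwiwww" already present; 2 new (x, x)
  "aaixaai" → prefix "aaixa" already present; 2 new (a, i)
  "aaaawiwwaa" → prefix "aa" already present; 8 new (a, a, w, i, w, w, a, a)
  "xwiwwxiai" → prefix "xwiww" already present; 4 new (x, i, a, i)
  "aaxxwwwxwxa" → prefix "aax" already present; 8 new (x, w, w, w, x, w, x, a)
  "aaxwax" → prefix "aax" already present; 3 new (w, a, x)
  "xwiwxxxwx" → prefix "xwiw" already present; 5 new (x, x, x, w, x)
  "aiiiaaiaixa" → prefix "a" already present; 10 new (i, i, i, a, a, i, a, i, x, a)
  "xwiwwwwiwxi" → prefix "xwiwwwwiwxi" already present; 0 new (none)
Total nodes = 8 + 3 + 11 + 12 + 2 + 2 + 8 + 4 + 8 + 3 + 5 + 10 + 0 = 76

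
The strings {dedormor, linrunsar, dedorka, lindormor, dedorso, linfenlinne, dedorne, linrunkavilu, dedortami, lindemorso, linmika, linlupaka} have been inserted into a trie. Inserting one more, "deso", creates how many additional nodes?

The longest prefix of "deso" already in the trie is "de" (length 2).
So 4 − 2 = 2 new nodes.

2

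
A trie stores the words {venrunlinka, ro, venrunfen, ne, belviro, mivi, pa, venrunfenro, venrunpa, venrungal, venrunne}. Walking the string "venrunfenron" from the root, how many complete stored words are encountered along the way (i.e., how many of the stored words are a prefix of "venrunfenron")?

Traverse "venrunfenron" character by character; count nodes along the way that are marked as word ends.
Prefixes of the query that are stored words: "venrunfen", "venrunfenro"
Count: 2

2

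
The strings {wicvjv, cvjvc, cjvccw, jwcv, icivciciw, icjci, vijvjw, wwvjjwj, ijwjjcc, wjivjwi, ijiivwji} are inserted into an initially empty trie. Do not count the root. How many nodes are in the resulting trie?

Count nodes per top-level branch (shared prefixes stored once):
  'c'-branch (cjvccw, cvjvc): 10 nodes
  'i'-branch (icivciciw, icjci, ijiivwji, ijwjjcc): 24 nodes
  'j'-branch (jwcv): 4 nodes
  'v'-branch (vijvjw): 6 nodes
  'w'-branch (wicvjv, wjivjwi, wwvjjwj): 18 nodes
Sum: 62

62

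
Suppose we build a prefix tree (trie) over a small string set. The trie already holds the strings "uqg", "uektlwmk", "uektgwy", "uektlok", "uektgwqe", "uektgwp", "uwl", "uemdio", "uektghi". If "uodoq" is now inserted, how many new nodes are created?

"u" is already a path in the trie; the remaining "odoq" must be added.
So 5 − 1 = 4 new nodes.

4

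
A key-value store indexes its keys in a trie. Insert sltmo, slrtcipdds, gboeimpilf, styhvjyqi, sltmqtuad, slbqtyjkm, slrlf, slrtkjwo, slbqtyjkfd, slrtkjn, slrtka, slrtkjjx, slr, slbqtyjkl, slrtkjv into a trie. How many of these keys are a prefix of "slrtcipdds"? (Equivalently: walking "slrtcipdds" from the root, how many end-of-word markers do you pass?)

2

Walk "slrtcipdds" from the root; an end-of-word marker is hit whenever a stored word is a prefix of "slrtcipdds".
Prefixes of the query that are stored words: "slr", "slrtcipdds"
Count: 2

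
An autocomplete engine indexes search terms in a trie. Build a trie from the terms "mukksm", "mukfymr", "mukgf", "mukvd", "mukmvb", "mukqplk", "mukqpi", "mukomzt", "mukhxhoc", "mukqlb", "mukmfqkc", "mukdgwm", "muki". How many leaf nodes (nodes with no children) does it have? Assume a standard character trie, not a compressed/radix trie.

13

Leaves are exactly the stored words that no other stored word extends.
Those words: "mukdgwm", "mukfymr", "mukgf", "mukhxhoc", "muki", "mukksm", "mukmfqkc", "mukmvb", "mukomzt", "mukqlb", "mukqpi", "mukqplk", "mukvd"
Leaf count: 13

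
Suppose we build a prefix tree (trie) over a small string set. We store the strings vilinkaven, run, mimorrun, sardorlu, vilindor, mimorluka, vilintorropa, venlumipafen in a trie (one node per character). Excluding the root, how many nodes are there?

Count nodes per top-level branch (shared prefixes stored once):
  'm'-branch (mimorluka, mimorrun): 12 nodes
  'r'-branch (run): 3 nodes
  's'-branch (sardorlu): 8 nodes
  'v'-branch (venlumipafen, vilindor, vilinkaven, vilintorropa): 31 nodes
Sum: 54

54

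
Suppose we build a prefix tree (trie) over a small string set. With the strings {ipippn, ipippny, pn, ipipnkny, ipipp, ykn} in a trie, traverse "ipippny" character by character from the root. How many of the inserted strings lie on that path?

Check each prefix of "ipippny" against the stored set — each match is an end-marker on the path.
Prefixes of the query that are stored words: "ipipp", "ipippn", "ipippny"
Count: 3

3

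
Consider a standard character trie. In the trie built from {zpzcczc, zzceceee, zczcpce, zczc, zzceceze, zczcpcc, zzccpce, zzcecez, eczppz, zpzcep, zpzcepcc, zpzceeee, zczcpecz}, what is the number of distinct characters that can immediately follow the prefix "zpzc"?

2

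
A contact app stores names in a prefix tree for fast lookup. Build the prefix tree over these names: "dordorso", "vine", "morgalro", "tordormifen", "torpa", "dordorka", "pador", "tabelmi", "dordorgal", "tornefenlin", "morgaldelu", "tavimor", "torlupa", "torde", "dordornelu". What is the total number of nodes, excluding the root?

Insert word by word; a character creates a node only if that edge doesn't already exist:
  "dordorso" → 8 new (d, o, r, d, o, r, s, o)
  "vine" → 4 new (v, i, n, e)
  "morgalro" → 8 new (m, o, r, g, a, l, r, o)
  "tordormifen" → 11 new (t, o, r, d, o, r, m, i, f, e, n)
  "torpa" → prefix "tor" already present; 2 new (p, a)
  "dordorka" → prefix "dordor" already present; 2 new (k, a)
  "pador" → 5 new (p, a, d, o, r)
  "tabelmi" → prefix "t" already present; 6 new (a, b, e, l, m, i)
  "dordorgal" → prefix "dordor" already present; 3 new (g, a, l)
  "tornefenlin" → prefix "tor" already present; 8 new (n, e, f, e, n, l, i, n)
  "morgaldelu" → prefix "morgal" already present; 4 new (d, e, l, u)
  "tavimor" → prefix "ta" already present; 5 new (v, i, m, o, r)
  "torlupa" → prefix "tor" already present; 4 new (l, u, p, a)
  "torde" → prefix "tord" already present; 1 new (e)
  "dordornelu" → prefix "dordor" already present; 4 new (n, e, l, u)
Total nodes = 8 + 4 + 8 + 11 + 2 + 2 + 5 + 6 + 3 + 8 + 4 + 5 + 4 + 1 + 4 = 75

75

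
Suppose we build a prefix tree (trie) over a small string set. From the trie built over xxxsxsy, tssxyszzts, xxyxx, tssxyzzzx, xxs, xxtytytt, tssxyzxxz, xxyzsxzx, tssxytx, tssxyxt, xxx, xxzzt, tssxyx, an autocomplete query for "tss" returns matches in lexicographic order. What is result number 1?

DFS of the "tss" subtree visits, in order: "tssxyszzts", "tssxytx", "tssxyx", "tssxyxt", "tssxyzxxz", "tssxyzzzx"
The 1st is tssxyszzts.

tssxyszzts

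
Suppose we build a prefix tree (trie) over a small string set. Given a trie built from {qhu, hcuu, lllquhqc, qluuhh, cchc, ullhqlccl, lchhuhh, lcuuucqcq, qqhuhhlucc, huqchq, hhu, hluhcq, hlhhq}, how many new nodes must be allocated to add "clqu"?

3

"c" is already a path in the trie; the remaining "lqu" must be added.
Each of the 3 remaining characters creates one node.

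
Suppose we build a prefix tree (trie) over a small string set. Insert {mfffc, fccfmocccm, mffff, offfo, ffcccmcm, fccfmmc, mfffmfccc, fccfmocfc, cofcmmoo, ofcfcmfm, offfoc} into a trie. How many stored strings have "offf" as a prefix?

Traverse to the node for "offf", then collect every word in that subtree.
Words under "offf": offfo, offfoc
Count: 2

2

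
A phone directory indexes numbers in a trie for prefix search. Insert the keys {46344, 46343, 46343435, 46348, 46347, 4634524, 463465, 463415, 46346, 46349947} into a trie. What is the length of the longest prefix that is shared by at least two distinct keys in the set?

5

Equivalently: take the maximum, over all pairs, of their longest common prefix length.
e.g. "46343" and "46343435" share the prefix "46343" of length 5; no pair shares a longer one.
Longest shared-prefix length: 5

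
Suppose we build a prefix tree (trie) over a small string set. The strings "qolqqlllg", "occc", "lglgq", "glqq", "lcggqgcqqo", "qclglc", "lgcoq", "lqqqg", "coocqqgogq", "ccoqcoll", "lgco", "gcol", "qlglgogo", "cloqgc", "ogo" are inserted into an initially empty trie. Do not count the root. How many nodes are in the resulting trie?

77

Count nodes per top-level branch (shared prefixes stored once):
  'c'-branch (ccoqcoll, cloqgc, coocqqgogq): 22 nodes
  'g'-branch (gcol, glqq): 7 nodes
  'l'-branch (lcggqgcqqo, lgco, lgcoq, lglgq, lqqqg): 21 nodes
  'o'-branch (occc, ogo): 6 nodes
  'q'-branch (qclglc, qlglgogo, qolqqlllg): 21 nodes
Sum: 77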